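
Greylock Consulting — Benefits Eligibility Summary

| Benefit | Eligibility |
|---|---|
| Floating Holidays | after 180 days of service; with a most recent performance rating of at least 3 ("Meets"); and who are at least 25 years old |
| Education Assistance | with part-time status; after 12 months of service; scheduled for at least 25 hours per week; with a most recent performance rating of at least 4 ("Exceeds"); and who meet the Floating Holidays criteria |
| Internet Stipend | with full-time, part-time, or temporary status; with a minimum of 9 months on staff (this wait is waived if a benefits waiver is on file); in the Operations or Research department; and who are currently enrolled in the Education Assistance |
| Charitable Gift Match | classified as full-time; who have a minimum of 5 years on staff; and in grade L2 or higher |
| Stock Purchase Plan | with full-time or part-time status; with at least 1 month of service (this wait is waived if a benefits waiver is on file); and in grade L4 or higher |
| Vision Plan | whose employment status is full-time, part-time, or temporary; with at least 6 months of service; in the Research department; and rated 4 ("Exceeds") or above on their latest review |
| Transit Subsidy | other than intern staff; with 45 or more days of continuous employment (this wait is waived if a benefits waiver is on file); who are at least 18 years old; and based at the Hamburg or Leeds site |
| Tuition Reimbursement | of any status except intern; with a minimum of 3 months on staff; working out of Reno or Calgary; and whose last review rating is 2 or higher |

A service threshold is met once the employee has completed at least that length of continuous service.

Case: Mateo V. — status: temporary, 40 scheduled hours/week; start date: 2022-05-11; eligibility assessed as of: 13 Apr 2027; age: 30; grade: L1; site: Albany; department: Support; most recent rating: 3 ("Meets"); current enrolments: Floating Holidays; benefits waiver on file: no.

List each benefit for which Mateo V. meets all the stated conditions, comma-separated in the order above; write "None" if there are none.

Floating Holidays

Service from 2022-05-11 to 13 Apr 2027: 1798 days.
Floating Holidays — service 1798 days ≥ 180 days ✓; rating 3 ≥ 3 ✓; age 30 ≥ 25 ✓ → eligible.
Education Assistance — status temporary ✗ (requires part-time) → not eligible.
Internet Stipend — status temporary ✓; no waiver, service 1798 days ≥ 9 months (≈270 days) ✓; dept Support ✗ → not eligible.
Charitable Gift Match — status temporary ✗ (requires full-time) → not eligible.
Stock Purchase Plan — status temporary ✗ (requires full-time or part-time) → not eligible.
Vision Plan — status temporary ✓; service 1798 days ≥ 6 months (≈180 days) ✓; dept Support ✗ → not eligible.
Transit Subsidy — status temporary ✓ (not excluded); no waiver, service 1798 days ≥ 45 days ✓; age 30 ≥ 18 ✓; site Albany ✗ (not Hamburg or Leeds) → not eligible.
Tuition Reimbursement — status temporary ✓ (not excluded); service 1798 days ≥ 3 months (≈90 days) ✓; site Albany ✗ (not Reno or Calgary) → not eligible.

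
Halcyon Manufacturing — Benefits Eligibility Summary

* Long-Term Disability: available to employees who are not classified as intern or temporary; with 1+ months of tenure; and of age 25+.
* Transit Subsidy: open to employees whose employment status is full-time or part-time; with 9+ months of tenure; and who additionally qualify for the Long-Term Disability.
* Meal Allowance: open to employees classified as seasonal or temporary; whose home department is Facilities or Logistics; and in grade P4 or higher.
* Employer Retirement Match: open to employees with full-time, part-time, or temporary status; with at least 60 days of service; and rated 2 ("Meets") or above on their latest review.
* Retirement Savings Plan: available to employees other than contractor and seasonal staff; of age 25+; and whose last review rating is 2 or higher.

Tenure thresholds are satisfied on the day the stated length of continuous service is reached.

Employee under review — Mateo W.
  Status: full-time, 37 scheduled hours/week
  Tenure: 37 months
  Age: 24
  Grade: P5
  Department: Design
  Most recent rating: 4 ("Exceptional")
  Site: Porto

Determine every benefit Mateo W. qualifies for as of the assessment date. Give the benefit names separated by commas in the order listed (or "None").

Long-Term Disability — status full-time ✓ (not excluded); service 37 months ≥ 1 month ✓; age 24 < 25 ✗ → not eligible.
Transit Subsidy — status full-time ✓; service 37 months ≥ 9 months ✓; not eligible for Long-Term Disability ✗ → not eligible.
Meal Allowance — status full-time ✗ (requires seasonal or temporary) → not eligible.
Employer Retirement Match — status full-time ✓; service 37 months ≥ 60 days ✓; rating 4 ≥ 2 ✓ → eligible.
Retirement Savings Plan — status full-time ✓ (not excluded); age 24 < 25 ✗ → not eligible.

Employer Retirement Match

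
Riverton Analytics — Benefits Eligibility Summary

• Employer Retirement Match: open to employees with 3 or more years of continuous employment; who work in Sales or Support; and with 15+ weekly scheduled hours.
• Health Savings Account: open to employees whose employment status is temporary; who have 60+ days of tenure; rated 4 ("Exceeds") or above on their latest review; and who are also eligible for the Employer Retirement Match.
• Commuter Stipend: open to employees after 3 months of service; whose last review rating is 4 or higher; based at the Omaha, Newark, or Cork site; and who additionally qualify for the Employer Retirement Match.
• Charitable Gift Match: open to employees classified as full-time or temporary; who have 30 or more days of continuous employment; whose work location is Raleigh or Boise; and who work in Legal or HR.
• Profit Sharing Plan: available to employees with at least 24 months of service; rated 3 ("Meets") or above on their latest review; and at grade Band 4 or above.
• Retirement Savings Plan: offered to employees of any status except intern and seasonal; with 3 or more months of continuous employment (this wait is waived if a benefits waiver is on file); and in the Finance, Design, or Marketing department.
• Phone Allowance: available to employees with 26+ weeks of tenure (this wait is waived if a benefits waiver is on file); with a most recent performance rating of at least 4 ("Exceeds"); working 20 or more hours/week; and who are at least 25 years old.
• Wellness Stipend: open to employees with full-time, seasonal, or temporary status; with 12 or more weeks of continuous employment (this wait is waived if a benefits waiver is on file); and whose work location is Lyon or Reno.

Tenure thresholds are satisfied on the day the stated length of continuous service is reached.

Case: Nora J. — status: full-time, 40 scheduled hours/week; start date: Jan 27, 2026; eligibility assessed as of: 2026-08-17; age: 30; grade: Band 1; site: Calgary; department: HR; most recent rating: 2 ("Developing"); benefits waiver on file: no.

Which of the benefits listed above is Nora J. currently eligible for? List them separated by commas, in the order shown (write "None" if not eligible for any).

None

Service from Jan 27, 2026 to 2026-08-17: 202 days.
Employer Retirement Match — service 202 days < 3 years (≈1095 days) ✗ → not eligible.
Health Savings Account — status full-time ✗ (requires temporary) → not eligible.
Commuter Stipend — service 202 days ≥ 3 months (≈90 days) ✓; rating 2 < 4 ✗ → not eligible.
Charitable Gift Match — status full-time ✓; service 202 days ≥ 30 days ✓; site Calgary ✗ (not Raleigh or Boise) → not eligible.
Profit Sharing Plan — service 202 days < 24 months (≈720 days) ✗ → not eligible.
Retirement Savings Plan — status full-time ✓ (not excluded); no waiver, service 202 days ≥ 3 months (≈90 days) ✓; dept HR ✗ → not eligible.
Phone Allowance — no waiver, service 202 days ≥ 26 weeks (≈182 days) ✓; rating 2 < 4 ✗ → not eligible.
Wellness Stipend — status full-time ✓; no waiver, service 202 days ≥ 12 weeks (≈84 days) ✓; site Calgary ✗ (not Lyon or Reno) → not eligible.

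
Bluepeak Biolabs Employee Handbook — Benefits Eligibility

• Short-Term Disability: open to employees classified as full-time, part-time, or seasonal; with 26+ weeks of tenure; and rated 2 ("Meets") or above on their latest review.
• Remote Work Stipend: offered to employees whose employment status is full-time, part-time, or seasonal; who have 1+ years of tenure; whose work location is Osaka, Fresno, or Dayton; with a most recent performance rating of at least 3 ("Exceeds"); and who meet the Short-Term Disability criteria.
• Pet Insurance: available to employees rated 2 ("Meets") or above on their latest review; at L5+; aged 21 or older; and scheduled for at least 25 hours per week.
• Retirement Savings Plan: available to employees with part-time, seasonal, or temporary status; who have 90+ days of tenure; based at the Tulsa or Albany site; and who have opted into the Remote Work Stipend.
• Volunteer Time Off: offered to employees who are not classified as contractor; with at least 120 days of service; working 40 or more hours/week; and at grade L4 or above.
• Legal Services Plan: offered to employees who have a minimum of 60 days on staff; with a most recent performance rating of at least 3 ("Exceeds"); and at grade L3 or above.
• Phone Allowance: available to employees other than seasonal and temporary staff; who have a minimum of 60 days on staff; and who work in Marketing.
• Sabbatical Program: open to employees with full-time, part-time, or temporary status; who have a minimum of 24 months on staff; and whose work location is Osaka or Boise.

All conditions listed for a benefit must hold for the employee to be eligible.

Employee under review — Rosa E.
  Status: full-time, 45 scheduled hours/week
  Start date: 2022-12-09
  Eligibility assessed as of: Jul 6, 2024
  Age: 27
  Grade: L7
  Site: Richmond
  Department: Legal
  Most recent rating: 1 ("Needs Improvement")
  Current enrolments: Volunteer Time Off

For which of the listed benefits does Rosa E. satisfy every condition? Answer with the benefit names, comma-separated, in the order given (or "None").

Service from 2022-12-09 to Jul 6, 2024: 575 days.
Short-Term Disability — status full-time ✓; service 575 days ≥ 26 weeks (≈182 days) ✓; rating 1 < 2 ✗ → not eligible.
Remote Work Stipend — status full-time ✓; service 575 days ≥ 1 year (≈365 days) ✓; site Richmond ✗ (not Osaka, Fresno, or Dayton) → not eligible.
Pet Insurance — rating 1 < 2 ✗ → not eligible.
Retirement Savings Plan — status full-time ✗ (requires part-time, seasonal, or temporary) → not eligible.
Volunteer Time Off — status full-time ✓ (not excluded); service 575 days ≥ 120 days ✓; 45 hrs/wk ≥ 40 ✓; grade L7 ≥ L4 ✓ → eligible.
Legal Services Plan — service 575 days ≥ 60 days ✓; rating 1 < 3 ✗ → not eligible.
Phone Allowance — status full-time ✓ (not excluded); service 575 days ≥ 60 days ✓; dept Legal ✗ → not eligible.
Sabbatical Program — status full-time ✓; service 575 days < 24 months (≈720 days) ✗ → not eligible.

Volunteer Time Off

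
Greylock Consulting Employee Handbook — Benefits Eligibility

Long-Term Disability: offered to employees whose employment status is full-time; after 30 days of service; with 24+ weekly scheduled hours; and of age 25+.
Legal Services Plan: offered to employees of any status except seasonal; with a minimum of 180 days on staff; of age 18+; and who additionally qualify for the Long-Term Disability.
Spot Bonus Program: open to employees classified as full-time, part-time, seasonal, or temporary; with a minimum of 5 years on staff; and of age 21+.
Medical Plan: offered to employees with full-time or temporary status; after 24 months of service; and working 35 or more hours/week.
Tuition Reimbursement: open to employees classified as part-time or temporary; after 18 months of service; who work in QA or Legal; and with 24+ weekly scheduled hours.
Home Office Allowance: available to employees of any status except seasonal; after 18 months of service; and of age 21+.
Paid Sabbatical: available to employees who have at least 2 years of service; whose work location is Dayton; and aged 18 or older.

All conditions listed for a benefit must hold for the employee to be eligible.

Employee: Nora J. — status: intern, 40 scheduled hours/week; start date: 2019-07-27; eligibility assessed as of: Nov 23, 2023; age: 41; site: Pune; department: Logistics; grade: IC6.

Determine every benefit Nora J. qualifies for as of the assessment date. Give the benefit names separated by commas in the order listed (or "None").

Home Office Allowance

Service from 2019-07-27 to Nov 23, 2023: 1580 days.
Long-Term Disability — status intern ✗ (requires full-time) → not eligible.
Legal Services Plan — status intern ✓ (not excluded); service 1580 days ≥ 180 days ✓; age 41 ≥ 18 ✓; not eligible for Long-Term Disability ✗ → not eligible.
Spot Bonus Program — status intern ✗ (requires full-time, part-time, seasonal, or temporary) → not eligible.
Medical Plan — status intern ✗ (requires full-time or temporary) → not eligible.
Tuition Reimbursement — status intern ✗ (requires part-time or temporary) → not eligible.
Home Office Allowance — status intern ✓ (not excluded); service 1580 days ≥ 18 months (≈540 days) ✓; age 41 ≥ 21 ✓ → eligible.
Paid Sabbatical — service 1580 days ≥ 2 years (≈730 days) ✓; site Pune ✗ (not Dayton) → not eligible.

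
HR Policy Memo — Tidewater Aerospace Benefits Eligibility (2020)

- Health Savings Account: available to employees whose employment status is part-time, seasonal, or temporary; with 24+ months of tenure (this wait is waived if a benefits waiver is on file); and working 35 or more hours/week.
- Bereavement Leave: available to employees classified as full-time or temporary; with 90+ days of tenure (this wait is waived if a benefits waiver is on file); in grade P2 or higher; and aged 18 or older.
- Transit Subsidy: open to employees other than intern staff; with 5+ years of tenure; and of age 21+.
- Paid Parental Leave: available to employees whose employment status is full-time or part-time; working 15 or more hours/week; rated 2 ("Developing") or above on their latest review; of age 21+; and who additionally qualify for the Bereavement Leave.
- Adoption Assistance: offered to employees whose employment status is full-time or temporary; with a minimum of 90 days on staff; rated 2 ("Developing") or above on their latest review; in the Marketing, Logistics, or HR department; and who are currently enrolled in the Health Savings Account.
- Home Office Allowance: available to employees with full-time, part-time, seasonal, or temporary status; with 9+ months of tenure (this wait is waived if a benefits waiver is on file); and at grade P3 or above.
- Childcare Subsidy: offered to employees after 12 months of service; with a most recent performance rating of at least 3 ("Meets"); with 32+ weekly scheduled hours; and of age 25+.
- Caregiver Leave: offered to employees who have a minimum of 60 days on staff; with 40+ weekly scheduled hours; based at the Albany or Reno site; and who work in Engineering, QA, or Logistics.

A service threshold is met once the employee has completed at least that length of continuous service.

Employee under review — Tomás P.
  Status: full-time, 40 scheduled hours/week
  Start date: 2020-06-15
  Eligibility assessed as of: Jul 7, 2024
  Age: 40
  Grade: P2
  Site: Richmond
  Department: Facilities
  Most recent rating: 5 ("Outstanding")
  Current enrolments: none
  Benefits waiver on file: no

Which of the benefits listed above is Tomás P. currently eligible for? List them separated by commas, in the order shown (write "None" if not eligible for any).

Bereavement Leave, Paid Parental Leave, Childcare Subsidy

Service from 2020-06-15 to Jul 7, 2024: 1483 days.
Health Savings Account — status full-time ✗ (requires part-time, seasonal, or temporary) → not eligible.
Bereavement Leave — status full-time ✓; no waiver, service 1483 days ≥ 90 days ✓; grade P2 ≥ P2 ✓; age 40 ≥ 18 ✓ → eligible.
Transit Subsidy — status full-time ✓ (not excluded); service 1483 days < 5 years (≈1825 days) ✗ → not eligible.
Paid Parental Leave — status full-time ✓; 40 hrs/wk ≥ 15 ✓; rating 5 ≥ 2 ✓; age 40 ≥ 21 ✓; eligible for Bereavement Leave ✓ → eligible.
Adoption Assistance — status full-time ✓; service 1483 days ≥ 90 days ✓; rating 5 ≥ 2 ✓; dept Facilities ✗ → not eligible.
Home Office Allowance — status full-time ✓; no waiver, service 1483 days ≥ 9 months (≈270 days) ✓; grade P2 < P3 ✗ → not eligible.
Childcare Subsidy — service 1483 days ≥ 12 months (≈360 days) ✓; rating 5 ≥ 3 ✓; 40 hrs/wk ≥ 32 ✓; age 40 ≥ 25 ✓ → eligible.
Caregiver Leave — service 1483 days ≥ 60 days ✓; 40 hrs/wk ≥ 40 ✓; site Richmond ✗ (not Albany or Reno) → not eligible.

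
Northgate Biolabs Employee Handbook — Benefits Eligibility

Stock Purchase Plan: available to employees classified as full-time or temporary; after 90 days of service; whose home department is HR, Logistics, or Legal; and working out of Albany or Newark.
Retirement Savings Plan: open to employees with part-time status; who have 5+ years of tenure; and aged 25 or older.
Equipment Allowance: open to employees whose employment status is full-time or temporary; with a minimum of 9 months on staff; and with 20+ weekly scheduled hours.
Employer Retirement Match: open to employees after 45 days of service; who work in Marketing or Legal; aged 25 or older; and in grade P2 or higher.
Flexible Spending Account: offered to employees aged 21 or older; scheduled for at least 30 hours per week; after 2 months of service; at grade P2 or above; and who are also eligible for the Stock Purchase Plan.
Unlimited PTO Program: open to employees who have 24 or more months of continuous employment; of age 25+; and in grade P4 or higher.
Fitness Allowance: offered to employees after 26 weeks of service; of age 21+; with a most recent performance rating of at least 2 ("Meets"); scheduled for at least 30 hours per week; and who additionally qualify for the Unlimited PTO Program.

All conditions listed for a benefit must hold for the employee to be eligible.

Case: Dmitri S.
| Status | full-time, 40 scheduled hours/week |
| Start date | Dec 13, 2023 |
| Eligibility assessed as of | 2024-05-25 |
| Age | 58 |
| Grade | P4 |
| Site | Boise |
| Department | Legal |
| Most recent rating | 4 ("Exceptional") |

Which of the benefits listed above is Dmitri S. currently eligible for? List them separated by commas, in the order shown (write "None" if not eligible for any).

Service from Dec 13, 2023 to 2024-05-25: 164 days.
Stock Purchase Plan — status full-time ✓; service 164 days ≥ 90 days ✓; dept Legal ✓; site Boise ✗ (not Albany or Newark) → not eligible.
Retirement Savings Plan — status full-time ✗ (requires part-time) → not eligible.
Equipment Allowance — status full-time ✓; service 164 days < 9 months (≈270 days) ✗ → not eligible.
Employer Retirement Match — service 164 days ≥ 45 days ✓; dept Legal ✓; age 58 ≥ 25 ✓; grade P4 ≥ P2 ✓ → eligible.
Flexible Spending Account — age 58 ≥ 21 ✓; 40 hrs/wk ≥ 30 ✓; service 164 days ≥ 2 months (≈60 days) ✓; grade P4 ≥ P2 ✓; not eligible for Stock Purchase Plan ✗ → not eligible.
Unlimited PTO Program — service 164 days < 24 months (≈720 days) ✗ → not eligible.
Fitness Allowance — service 164 days < 26 weeks (≈182 days) ✗ → not eligible.

Employer Retirement Match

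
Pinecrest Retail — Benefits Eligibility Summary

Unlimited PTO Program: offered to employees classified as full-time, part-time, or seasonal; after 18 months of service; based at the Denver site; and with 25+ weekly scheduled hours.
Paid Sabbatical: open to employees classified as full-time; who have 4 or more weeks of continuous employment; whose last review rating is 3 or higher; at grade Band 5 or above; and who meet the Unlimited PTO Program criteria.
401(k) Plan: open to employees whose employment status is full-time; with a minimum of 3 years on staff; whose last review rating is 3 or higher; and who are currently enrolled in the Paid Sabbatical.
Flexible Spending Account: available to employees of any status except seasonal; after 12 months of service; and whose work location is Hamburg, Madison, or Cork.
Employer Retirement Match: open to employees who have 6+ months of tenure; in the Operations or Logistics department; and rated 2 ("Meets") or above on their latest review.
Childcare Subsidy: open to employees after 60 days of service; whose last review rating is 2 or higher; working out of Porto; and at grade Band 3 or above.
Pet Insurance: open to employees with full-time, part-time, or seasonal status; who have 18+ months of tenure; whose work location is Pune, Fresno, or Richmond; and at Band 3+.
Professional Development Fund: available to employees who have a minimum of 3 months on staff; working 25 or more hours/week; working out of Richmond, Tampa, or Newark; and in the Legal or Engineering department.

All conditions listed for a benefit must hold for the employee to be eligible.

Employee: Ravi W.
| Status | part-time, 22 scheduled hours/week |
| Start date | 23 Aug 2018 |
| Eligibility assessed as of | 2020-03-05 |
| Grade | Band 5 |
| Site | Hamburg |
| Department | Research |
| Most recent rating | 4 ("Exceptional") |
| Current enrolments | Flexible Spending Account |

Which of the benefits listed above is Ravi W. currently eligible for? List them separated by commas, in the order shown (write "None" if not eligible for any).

Service from 23 Aug 2018 to 2020-03-05: 560 days.
Unlimited PTO Program — status part-time ✓; service 560 days ≥ 18 months (≈540 days) ✓; site Hamburg ✗ (not Denver) → not eligible.
Paid Sabbatical — status part-time ✗ (requires full-time) → not eligible.
401(k) Plan — status part-time ✗ (requires full-time) → not eligible.
Flexible Spending Account — status part-time ✓ (not excluded); service 560 days ≥ 12 months (≈360 days) ✓; site Hamburg ✓ → eligible.
Employer Retirement Match — service 560 days ≥ 6 months (≈180 days) ✓; dept Research ✗ → not eligible.
Childcare Subsidy — service 560 days ≥ 60 days ✓; rating 4 ≥ 2 ✓; site Hamburg ✗ (not Porto) → not eligible.
Pet Insurance — status part-time ✓; service 560 days ≥ 18 months (≈540 days) ✓; site Hamburg ✗ (not Pune, Fresno, or Richmond) → not eligible.
Professional Development Fund — service 560 days ≥ 3 months (≈90 days) ✓; 22 hrs/wk < 25 ✗ → not eligible.

Flexible Spending Account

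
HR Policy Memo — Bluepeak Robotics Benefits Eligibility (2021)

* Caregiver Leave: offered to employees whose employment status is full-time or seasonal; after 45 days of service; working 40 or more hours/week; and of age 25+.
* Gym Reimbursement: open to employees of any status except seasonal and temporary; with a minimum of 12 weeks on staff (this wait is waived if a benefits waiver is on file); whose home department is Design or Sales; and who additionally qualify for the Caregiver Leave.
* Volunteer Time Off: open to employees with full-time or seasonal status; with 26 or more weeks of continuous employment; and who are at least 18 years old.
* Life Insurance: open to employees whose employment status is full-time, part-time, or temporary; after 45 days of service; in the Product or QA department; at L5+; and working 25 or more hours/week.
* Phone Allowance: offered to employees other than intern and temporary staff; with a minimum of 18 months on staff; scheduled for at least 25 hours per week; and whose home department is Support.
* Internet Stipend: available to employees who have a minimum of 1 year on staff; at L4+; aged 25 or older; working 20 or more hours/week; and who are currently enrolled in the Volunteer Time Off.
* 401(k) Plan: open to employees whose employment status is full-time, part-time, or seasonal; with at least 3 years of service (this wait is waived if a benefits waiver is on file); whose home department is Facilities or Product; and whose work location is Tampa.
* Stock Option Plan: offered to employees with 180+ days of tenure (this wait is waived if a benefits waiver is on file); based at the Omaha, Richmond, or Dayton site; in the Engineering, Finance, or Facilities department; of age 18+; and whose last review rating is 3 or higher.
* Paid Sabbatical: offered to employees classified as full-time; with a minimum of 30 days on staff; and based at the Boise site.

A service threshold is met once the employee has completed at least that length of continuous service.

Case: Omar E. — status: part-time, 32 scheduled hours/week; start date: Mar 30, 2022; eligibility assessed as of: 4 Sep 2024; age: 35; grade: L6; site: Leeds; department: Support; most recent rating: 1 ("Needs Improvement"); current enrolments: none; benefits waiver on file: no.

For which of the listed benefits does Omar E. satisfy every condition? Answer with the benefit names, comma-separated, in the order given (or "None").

Phone Allowance

Service from Mar 30, 2022 to 4 Sep 2024: 889 days.
Caregiver Leave — status part-time ✗ (requires full-time or seasonal) → not eligible.
Gym Reimbursement — status part-time ✓ (not excluded); no waiver, service 889 days ≥ 12 weeks (≈84 days) ✓; dept Support ✗ → not eligible.
Volunteer Time Off — status part-time ✗ (requires full-time or seasonal) → not eligible.
Life Insurance — status part-time ✓; service 889 days ≥ 45 days ✓; dept Support ✗ → not eligible.
Phone Allowance — status part-time ✓ (not excluded); service 889 days ≥ 18 months (≈540 days) ✓; 32 hrs/wk ≥ 25 ✓; dept Support ✓ → eligible.
Internet Stipend — service 889 days ≥ 1 year (≈365 days) ✓; grade L6 ≥ L4 ✓; age 35 ≥ 25 ✓; 32 hrs/wk ≥ 20 ✓; not enrolled in Volunteer Time Off ✗ → not eligible.
401(k) Plan — status part-time ✓; no waiver, service 889 days < 3 years (≈1095 days) ✗ → not eligible.
Stock Option Plan — no waiver, service 889 days ≥ 180 days ✓; site Leeds ✗ (not Omaha, Richmond, or Dayton) → not eligible.
Paid Sabbatical — status part-time ✗ (requires full-time) → not eligible.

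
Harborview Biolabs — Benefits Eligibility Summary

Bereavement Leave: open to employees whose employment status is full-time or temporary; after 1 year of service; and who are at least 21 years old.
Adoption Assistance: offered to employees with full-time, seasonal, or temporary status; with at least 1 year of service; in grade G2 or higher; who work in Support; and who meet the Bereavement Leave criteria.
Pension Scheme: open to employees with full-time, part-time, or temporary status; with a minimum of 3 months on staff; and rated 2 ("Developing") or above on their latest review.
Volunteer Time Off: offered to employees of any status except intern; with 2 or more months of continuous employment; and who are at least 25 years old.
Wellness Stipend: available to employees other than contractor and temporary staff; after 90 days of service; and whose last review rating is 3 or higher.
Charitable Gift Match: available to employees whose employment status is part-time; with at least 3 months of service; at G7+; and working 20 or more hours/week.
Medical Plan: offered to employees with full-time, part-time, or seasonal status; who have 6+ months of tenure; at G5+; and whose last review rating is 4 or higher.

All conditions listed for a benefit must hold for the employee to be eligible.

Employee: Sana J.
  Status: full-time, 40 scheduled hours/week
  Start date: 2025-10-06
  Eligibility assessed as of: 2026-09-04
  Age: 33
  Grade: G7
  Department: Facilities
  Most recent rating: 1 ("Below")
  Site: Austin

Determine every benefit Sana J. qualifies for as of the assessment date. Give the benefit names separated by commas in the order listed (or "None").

Volunteer Time Off

Service from 2025-10-06 to 2026-09-04: 333 days.
Bereavement Leave — status full-time ✓; service 333 days < 1 year (≈365 days) ✗ → not eligible.
Adoption Assistance — status full-time ✓; service 333 days < 1 year (≈365 days) ✗ → not eligible.
Pension Scheme — status full-time ✓; service 333 days ≥ 3 months (≈90 days) ✓; rating 1 < 2 ✗ → not eligible.
Volunteer Time Off — status full-time ✓ (not excluded); service 333 days ≥ 2 months (≈60 days) ✓; age 33 ≥ 25 ✓ → eligible.
Wellness Stipend — status full-time ✓ (not excluded); service 333 days ≥ 90 days ✓; rating 1 < 3 ✗ → not eligible.
Charitable Gift Match — status full-time ✗ (requires part-time) → not eligible.
Medical Plan — status full-time ✓; service 333 days ≥ 6 months (≈180 days) ✓; grade G7 ≥ G5 ✓; rating 1 < 4 ✗ → not eligible.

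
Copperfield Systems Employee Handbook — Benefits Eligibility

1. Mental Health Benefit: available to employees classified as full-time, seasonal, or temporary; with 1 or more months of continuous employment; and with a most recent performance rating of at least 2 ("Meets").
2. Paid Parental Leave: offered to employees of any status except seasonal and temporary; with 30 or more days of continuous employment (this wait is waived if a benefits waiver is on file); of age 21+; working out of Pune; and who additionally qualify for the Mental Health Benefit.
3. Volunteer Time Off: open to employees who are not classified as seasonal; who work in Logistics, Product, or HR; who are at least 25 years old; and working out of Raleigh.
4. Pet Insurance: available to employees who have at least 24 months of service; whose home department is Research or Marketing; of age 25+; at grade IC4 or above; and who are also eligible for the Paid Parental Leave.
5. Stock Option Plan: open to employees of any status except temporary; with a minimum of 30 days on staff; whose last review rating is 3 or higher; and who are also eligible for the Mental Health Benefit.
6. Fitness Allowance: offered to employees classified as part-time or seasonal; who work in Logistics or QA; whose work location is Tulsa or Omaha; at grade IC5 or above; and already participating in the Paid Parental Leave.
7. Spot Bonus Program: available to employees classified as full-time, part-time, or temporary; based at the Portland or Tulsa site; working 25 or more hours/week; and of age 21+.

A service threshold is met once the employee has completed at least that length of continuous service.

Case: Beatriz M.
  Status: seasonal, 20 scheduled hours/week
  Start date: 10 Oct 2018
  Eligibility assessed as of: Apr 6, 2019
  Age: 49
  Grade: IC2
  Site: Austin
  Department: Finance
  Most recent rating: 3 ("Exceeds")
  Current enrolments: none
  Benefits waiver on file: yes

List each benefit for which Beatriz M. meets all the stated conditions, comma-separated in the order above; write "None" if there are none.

Service from 10 Oct 2018 to Apr 6, 2019: 178 days.
Mental Health Benefit — status seasonal ✓; service 178 days ≥ 1 month (≈30 days) ✓; rating 3 ≥ 2 ✓ → eligible.
Paid Parental Leave — status seasonal ✗ (excluded) → not eligible.
Volunteer Time Off — status seasonal ✗ (excluded) → not eligible.
Pet Insurance — service 178 days < 24 months (≈720 days) ✗ → not eligible.
Stock Option Plan — status seasonal ✓ (not excluded); service 178 days ≥ 30 days ✓; rating 3 ≥ 3 ✓; eligible for Mental Health Benefit ✓ → eligible.
Fitness Allowance — status seasonal ✓; dept Finance ✗ → not eligible.
Spot Bonus Program — status seasonal ✗ (requires full-time, part-time, or temporary) → not eligible.

Mental Health Benefit, Stock Option Plan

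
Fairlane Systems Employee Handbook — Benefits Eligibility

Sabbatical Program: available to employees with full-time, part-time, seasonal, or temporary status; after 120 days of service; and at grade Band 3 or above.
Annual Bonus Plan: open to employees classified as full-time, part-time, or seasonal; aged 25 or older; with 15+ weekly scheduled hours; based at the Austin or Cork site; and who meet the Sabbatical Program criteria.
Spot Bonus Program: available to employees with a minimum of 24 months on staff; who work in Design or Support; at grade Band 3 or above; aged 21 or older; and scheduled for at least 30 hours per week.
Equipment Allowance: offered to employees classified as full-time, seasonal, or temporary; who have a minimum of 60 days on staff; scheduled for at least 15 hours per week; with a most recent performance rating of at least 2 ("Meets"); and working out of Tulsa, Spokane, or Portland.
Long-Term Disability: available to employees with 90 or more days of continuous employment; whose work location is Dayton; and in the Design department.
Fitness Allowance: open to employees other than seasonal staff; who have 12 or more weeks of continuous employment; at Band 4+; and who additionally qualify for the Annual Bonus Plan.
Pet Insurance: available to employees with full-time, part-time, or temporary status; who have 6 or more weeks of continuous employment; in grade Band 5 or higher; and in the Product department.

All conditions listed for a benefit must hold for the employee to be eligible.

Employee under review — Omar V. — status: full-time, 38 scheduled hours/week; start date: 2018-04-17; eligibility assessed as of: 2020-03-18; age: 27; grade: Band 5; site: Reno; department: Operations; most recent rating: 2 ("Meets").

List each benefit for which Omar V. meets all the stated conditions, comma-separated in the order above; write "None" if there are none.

Sabbatical Program

Service from 2018-04-17 to 2020-03-18: 701 days.
Sabbatical Program — status full-time ✓; service 701 days ≥ 120 days ✓; grade Band 5 ≥ Band 3 ✓ → eligible.
Annual Bonus Plan — status full-time ✓; age 27 ≥ 25 ✓; 38 hrs/wk ≥ 15 ✓; site Reno ✗ (not Austin or Cork) → not eligible.
Spot Bonus Program — service 701 days < 24 months (≈720 days) ✗ → not eligible.
Equipment Allowance — status full-time ✓; service 701 days ≥ 60 days ✓; 38 hrs/wk ≥ 15 ✓; rating 2 ≥ 2 ✓; site Reno ✗ (not Tulsa, Spokane, or Portland) → not eligible.
Long-Term Disability — service 701 days ≥ 90 days ✓; site Reno ✗ (not Dayton) → not eligible.
Fitness Allowance — status full-time ✓ (not excluded); service 701 days ≥ 12 weeks (≈84 days) ✓; grade Band 5 ≥ Band 4 ✓; not eligible for Annual Bonus Plan ✗ → not eligible.
Pet Insurance — status full-time ✓; service 701 days ≥ 6 weeks (≈42 days) ✓; grade Band 5 ≥ Band 5 ✓; dept Operations ✗ → not eligible.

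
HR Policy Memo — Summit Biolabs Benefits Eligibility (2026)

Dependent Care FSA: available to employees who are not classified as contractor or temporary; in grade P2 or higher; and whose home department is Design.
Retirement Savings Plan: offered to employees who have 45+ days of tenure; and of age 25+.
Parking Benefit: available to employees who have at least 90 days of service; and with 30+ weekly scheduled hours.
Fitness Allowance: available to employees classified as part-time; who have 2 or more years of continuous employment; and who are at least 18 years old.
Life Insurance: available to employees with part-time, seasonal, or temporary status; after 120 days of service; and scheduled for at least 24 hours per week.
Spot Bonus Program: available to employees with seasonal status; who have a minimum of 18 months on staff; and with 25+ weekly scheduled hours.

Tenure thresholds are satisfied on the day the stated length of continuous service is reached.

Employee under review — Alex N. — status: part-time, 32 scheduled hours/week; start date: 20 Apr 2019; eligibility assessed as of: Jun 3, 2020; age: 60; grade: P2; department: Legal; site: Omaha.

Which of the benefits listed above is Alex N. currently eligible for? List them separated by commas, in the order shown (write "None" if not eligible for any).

Retirement Savings Plan, Parking Benefit, Life Insurance

Service from 20 Apr 2019 to Jun 3, 2020: 410 days.
Dependent Care FSA — status part-time ✓ (not excluded); grade P2 ≥ P2 ✓; dept Legal ✗ → not eligible.
Retirement Savings Plan — service 410 days ≥ 45 days ✓; age 60 ≥ 25 ✓ → eligible.
Parking Benefit — service 410 days ≥ 90 days ✓; 32 hrs/wk ≥ 30 ✓ → eligible.
Fitness Allowance — status part-time ✓; service 410 days < 2 years (≈730 days) ✗ → not eligible.
Life Insurance — status part-time ✓; service 410 days ≥ 120 days ✓; 32 hrs/wk ≥ 24 ✓ → eligible.
Spot Bonus Program — status part-time ✗ (requires seasonal) → not eligible.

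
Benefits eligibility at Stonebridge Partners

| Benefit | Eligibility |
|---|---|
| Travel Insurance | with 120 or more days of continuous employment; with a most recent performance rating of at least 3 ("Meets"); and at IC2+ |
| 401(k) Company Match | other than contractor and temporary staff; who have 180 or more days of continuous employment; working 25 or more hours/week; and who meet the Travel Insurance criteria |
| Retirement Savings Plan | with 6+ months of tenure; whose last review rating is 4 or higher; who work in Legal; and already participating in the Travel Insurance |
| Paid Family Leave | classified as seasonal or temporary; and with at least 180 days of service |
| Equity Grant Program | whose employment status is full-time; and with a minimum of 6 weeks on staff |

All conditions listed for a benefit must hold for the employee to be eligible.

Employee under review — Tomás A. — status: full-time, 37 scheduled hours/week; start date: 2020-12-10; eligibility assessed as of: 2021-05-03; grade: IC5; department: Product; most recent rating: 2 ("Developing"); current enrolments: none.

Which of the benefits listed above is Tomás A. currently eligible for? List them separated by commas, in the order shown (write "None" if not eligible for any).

Equity Grant Program

Service from 2020-12-10 to 2021-05-03: 144 days.
Travel Insurance — service 144 days ≥ 120 days ✓; rating 2 < 3 ✗ → not eligible.
401(k) Company Match — status full-time ✓ (not excluded); service 144 days < 180 days ✗ → not eligible.
Retirement Savings Plan — service 144 days < 6 months (≈180 days) ✗ → not eligible.
Paid Family Leave — status full-time ✗ (requires seasonal or temporary) → not eligible.
Equity Grant Program — status full-time ✓; service 144 days ≥ 6 weeks (≈42 days) ✓ → eligible.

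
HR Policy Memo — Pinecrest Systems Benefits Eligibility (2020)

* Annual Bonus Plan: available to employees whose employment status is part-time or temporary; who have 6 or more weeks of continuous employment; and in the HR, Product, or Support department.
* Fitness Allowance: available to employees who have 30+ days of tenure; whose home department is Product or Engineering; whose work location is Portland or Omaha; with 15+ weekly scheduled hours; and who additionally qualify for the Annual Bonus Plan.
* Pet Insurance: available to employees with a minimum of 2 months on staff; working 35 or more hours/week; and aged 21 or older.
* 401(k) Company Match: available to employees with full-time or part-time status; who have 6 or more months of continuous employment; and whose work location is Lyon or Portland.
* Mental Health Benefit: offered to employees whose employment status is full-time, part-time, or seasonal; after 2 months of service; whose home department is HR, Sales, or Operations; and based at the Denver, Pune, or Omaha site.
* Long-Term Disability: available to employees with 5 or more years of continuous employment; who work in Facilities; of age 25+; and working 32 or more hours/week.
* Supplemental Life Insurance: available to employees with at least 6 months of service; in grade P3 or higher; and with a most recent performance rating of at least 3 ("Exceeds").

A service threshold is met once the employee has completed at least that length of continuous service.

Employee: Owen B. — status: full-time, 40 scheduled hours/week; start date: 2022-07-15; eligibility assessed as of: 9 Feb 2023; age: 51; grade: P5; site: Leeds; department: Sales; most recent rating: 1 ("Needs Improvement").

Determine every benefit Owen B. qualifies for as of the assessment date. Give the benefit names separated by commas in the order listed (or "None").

Pet Insurance

Service from 2022-07-15 to 9 Feb 2023: 209 days.
Annual Bonus Plan — status full-time ✗ (requires part-time or temporary) → not eligible.
Fitness Allowance — service 209 days ≥ 30 days ✓; dept Sales ✗ → not eligible.
Pet Insurance — service 209 days ≥ 2 months (≈60 days) ✓; 40 hrs/wk ≥ 35 ✓; age 51 ≥ 21 ✓ → eligible.
401(k) Company Match — status full-time ✓; service 209 days ≥ 6 months (≈180 days) ✓; site Leeds ✗ (not Lyon or Portland) → not eligible.
Mental Health Benefit — status full-time ✓; service 209 days ≥ 2 months (≈60 days) ✓; dept Sales ✓; site Leeds ✗ (not Denver, Pune, or Omaha) → not eligible.
Long-Term Disability — service 209 days < 5 years (≈1825 days) ✗ → not eligible.
Supplemental Life Insurance — service 209 days ≥ 6 months (≈180 days) ✓; grade P5 ≥ P3 ✓; rating 1 < 3 ✗ → not eligible.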